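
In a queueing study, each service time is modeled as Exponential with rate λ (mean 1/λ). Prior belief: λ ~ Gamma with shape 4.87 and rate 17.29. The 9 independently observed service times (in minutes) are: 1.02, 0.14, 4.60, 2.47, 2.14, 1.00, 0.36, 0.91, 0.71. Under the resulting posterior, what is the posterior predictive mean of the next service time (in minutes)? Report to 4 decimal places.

2.3807

With a Gamma(shape α, rate β) prior on the exponential rate λ, the posterior after n observations with total T = Σxᵢ is Gamma(α+n, β+T).
Sum of observations T = 13.35 minutes; n = 9.
Posterior: Gamma(4.87+9, 17.29+13.35) = Gamma(13.87, 30.64).
The predictive distribution for the next observation is Lomax; its mean is β/(α−1) = 30.64/12.87 = 2.3807.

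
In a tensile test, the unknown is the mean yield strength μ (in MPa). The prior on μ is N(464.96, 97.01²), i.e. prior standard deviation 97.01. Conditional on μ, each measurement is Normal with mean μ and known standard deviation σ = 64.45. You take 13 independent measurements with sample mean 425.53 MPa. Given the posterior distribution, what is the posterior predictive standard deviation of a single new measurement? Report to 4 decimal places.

For Normal data with known variance σ², a Normal(μ₀, σ₀²) prior on μ is conjugate. Posterior precision = 1/σ₀² + n/σ²; posterior mean is the precision-weighted average of μ₀ and x̄.
σ₀² = 97.01² = 9410.9401, σ² = 64.45² = 4153.8025; σ² + n·σ₀² = 4153.8025 + 13·9410.9401 = 126496.0238.
Posterior precision = 1/σ₀² + n/σ² = 1/9410.9401 + 13/4153.8025 = (σ² + n·σ₀²)/(σ₀²σ²) = 126496.0238/(9410.9401·4153.8025); posterior variance σₙ² = σ₀²σ²/(σ² + n·σ₀²) = 9410.9401·4153.8025/126496.0238 = 309.030951.
Predictive variance for one new observation = σₙ² + σ² = 9410.9401·4153.8025/126496.0238 + 4153.8025 = σ²·(σ₀² + 126496.0238)/126496.0238 = 4153.8025·135906.9639/126496.0238 = 4462.833451; SD = √(4153.8025·135906.9639/126496.0238) = 66.8044.

66.8044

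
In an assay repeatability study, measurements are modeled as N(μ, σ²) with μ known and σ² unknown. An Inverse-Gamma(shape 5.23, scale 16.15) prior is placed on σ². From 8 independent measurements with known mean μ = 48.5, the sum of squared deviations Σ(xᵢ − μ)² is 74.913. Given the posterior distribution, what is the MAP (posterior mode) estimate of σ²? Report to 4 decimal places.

5.2401

With known mean μ and an Inverse-Gamma(α, β) prior on σ², the Normal likelihood is conjugate: posterior is Inv-Gamma(α + n/2, β + Σ(xᵢ−μ)²/2).
Posterior: Inv-Gamma(5.23 + 8/2, 16.15 + 74.913/2) = Inv-Gamma(9.23, 53.6065).
Mode = β/(α+1) = 53.6065/10.23 = 5.2401.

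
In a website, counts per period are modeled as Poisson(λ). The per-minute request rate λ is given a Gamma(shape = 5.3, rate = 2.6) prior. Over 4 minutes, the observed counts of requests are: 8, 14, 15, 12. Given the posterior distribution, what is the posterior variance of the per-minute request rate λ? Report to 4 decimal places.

With a Gamma(shape α, rate β) prior, the Poisson likelihood is conjugate: the posterior is Gamma(α + ΣXᵢ, β + n).
Sum of counts S = 49 over n = 4 minutes.
Posterior: Gamma(α+S, β+n) = Gamma(5.3+49, 2.6+4) = Gamma(54.3, 6.6).
Var = α/β² = 54.3/6.6² = 1.2466.

1.2466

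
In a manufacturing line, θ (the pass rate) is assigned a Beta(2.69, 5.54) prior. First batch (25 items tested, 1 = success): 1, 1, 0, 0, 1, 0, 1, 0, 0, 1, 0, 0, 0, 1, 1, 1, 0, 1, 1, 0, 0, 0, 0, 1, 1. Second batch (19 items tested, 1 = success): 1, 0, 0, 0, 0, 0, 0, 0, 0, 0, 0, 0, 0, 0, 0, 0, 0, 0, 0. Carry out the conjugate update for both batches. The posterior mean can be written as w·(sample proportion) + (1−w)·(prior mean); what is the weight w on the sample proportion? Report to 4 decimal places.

The Beta prior is conjugate to a Binomial/Bernoulli likelihood; the update adds successes to α and failures to β.
Total number of items tested: n = 25 + 19 = 44.
Posterior mean = (α₀+k)/(α₀+β₀+n) = [n/(α₀+β₀+n)]·(k/n) + [(α₀+β₀)/(α₀+β₀+n)]·α₀/(α₀+β₀), so only n and the prior enter the weight.
The weight on the data is w = n/(α₀+β₀+n) = 44/(2.69+5.54+44) = 44/52.23 = 0.8424.

0.8424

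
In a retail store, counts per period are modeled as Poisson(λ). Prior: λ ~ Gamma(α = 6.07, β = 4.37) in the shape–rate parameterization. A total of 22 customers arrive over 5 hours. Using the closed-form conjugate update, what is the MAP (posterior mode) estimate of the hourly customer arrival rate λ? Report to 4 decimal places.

2.8890

With a Gamma(shape α, rate β) prior, the Poisson likelihood is conjugate: the posterior is Gamma(α + ΣXᵢ, β + n).
Posterior: Gamma(α+S, β+n) = Gamma(6.07+22, 4.37+5) = Gamma(28.07, 9.37).
Mode of Gamma(α,β) for α≥1 is (α−1)/β = 27.07/9.37 = 2.8890.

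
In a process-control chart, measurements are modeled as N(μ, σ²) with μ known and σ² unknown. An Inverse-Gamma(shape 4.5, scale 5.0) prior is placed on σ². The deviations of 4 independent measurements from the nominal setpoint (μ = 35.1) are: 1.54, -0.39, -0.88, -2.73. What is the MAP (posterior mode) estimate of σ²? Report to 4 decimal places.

1.3834

With known mean μ and an Inverse-Gamma(α, β) prior on σ², the Normal likelihood is conjugate: posterior is Inv-Gamma(α + n/2, β + Σ(xᵢ−μ)²/2).
Σ(xᵢ−μ)² = (1.54)² + (-0.39)² + (-0.88)² + (-2.73)² = 10.7510.
Posterior: Inv-Gamma(4.5 + 4/2, 5.0 + 10.7510/2) = Inv-Gamma(6.50, 10.37550).
Mode = β/(α+1) = 10.37550/7.50 = 1.3834.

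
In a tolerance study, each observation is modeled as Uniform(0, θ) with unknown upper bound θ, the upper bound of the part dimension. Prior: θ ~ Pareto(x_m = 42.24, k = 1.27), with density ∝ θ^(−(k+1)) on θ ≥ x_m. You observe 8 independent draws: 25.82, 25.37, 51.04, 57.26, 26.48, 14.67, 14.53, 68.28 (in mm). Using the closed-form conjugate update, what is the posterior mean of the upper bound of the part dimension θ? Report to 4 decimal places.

A Pareto(scale x_m, shape k) prior on the upper bound θ of Uniform(0, θ) is conjugate: posterior is Pareto(max(x_m, max xᵢ), k + n).
Sample maximum = 68.28; prior scale x_m = 42.24 → posterior scale = max = 68.28.
Posterior shape = 1.27 + 8 = 9.27.
E[θ|data] = k·x_m/(k−1) = 9.27·68.28/8.27 = 76.5363.

76.5363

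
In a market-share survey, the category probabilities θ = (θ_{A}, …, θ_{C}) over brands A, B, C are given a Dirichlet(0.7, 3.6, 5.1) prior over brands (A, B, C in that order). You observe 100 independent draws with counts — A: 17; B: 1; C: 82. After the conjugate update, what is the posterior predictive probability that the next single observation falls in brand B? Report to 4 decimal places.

0.0420

The Dirichlet prior is conjugate to the Multinomial likelihood: each posterior αⱼ = prior αⱼ + observed count nⱼ.
Posterior concentration: (17.7, 4.6, 87.1), total = 109.4.
P(next = B | data) = α_{B}/Σα = 0.0420.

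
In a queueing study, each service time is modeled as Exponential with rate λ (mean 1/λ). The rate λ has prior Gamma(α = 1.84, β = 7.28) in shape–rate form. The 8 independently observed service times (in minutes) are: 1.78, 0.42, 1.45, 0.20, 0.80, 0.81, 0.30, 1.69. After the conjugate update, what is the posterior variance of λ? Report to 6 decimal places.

With a Gamma(shape α, rate β) prior on the exponential rate λ, the posterior after n observations with total T = Σxᵢ is Gamma(α+n, β+T).
Sum of observations T = 7.45 minutes; n = 8.
Posterior: Gamma(1.84+8, 7.28+7.45) = Gamma(9.84, 14.73).
Var = α/β² = 0.045351.

0.045351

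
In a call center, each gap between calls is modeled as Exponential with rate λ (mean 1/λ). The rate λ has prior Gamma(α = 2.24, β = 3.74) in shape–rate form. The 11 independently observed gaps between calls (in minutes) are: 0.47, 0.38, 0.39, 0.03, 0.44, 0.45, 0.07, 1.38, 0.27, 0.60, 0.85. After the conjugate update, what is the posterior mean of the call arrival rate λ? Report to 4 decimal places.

1.4598

With a Gamma(shape α, rate β) prior on the exponential rate λ, the posterior after n observations with total T = Σxᵢ is Gamma(α+n, β+T).
Sum of observations T = 5.33 minutes; n = 11.
Posterior: Gamma(2.24+11, 3.74+5.33) = Gamma(13.24, 9.07).
Posterior mean of λ = α/β = 13.24/9.07 = 1.4598.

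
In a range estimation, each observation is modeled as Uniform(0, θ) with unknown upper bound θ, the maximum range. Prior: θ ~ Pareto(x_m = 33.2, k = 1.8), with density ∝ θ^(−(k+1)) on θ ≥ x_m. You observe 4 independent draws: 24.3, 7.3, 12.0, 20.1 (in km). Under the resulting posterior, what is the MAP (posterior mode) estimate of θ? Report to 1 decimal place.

A Pareto(scale x_m, shape k) prior on the upper bound θ of Uniform(0, θ) is conjugate: posterior is Pareto(max(x_m, max xᵢ), k + n).
Sample maximum = 24.3; prior scale x_m = 33.2 → posterior scale = max = 33.2.
Posterior shape = 1.8 + 4 = 5.8.
The Pareto density is decreasing on [x_m, ∞), so the mode is x_m = 33.2.

33.2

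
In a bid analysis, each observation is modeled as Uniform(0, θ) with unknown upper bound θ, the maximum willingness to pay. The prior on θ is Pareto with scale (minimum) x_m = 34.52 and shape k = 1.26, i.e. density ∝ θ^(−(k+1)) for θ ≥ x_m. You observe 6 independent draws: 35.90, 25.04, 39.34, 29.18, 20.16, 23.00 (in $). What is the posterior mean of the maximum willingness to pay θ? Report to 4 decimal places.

A Pareto(scale x_m, shape k) prior on the upper bound θ of Uniform(0, θ) is conjugate: posterior is Pareto(max(x_m, max xᵢ), k + n).
Sample maximum = 39.34; prior scale x_m = 34.52 → posterior scale = max = 39.34.
Posterior shape = 1.26 + 6 = 7.26.
E[θ|data] = k·x_m/(k−1) = 7.26·39.34/6.26 = 45.6243.

45.6243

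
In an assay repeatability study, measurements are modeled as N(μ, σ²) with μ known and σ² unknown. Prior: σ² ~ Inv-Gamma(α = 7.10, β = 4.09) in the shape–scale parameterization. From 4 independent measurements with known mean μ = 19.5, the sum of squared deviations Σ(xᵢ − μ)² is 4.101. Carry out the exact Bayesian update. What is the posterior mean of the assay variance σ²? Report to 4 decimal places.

With known mean μ and an Inverse-Gamma(α, β) prior on σ², the Normal likelihood is conjugate: posterior is Inv-Gamma(α + n/2, β + Σ(xᵢ−μ)²/2).
Posterior: Inv-Gamma(7.10 + 4/2, 4.09 + 4.101/2) = Inv-Gamma(9.10, 6.1405).
E[σ²|data] = β/(α−1) = 6.1405/8.10 = 0.7581.

0.7581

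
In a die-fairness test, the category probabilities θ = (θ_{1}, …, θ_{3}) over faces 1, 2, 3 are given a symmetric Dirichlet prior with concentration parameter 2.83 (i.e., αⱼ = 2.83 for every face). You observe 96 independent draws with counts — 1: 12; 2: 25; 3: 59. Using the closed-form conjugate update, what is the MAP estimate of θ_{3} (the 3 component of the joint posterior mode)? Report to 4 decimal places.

0.5994

The Dirichlet prior is conjugate to the Multinomial likelihood: each posterior αⱼ = prior αⱼ + observed count nⱼ.
Posterior concentration: (14.83, 27.83, 61.83), total = 104.49.
Joint mode component: (α_{3}−1)/(Σα−K) = 60.83/101.49 = 0.5994.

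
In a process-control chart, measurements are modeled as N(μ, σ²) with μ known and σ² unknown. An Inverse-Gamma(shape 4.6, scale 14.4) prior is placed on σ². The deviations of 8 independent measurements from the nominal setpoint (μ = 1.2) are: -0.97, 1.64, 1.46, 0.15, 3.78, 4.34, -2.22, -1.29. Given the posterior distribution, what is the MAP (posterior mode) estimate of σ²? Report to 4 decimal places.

3.8698

With known mean μ and an Inverse-Gamma(α, β) prior on σ², the Normal likelihood is conjugate: posterior is Inv-Gamma(α + n/2, β + Σ(xᵢ−μ)²/2).
Σ(xᵢ−μ)² = (-0.97)² + (1.64)² + (1.46)² + (0.15)² + (3.78)² + (4.34)² + (-2.22)² + (-1.29)² = 45.5011.
Posterior: Inv-Gamma(4.6 + 8/2, 14.4 + 45.5011/2) = Inv-Gamma(8.60, 37.15055).
Mode = β/(α+1) = 37.15055/9.60 = 3.8698.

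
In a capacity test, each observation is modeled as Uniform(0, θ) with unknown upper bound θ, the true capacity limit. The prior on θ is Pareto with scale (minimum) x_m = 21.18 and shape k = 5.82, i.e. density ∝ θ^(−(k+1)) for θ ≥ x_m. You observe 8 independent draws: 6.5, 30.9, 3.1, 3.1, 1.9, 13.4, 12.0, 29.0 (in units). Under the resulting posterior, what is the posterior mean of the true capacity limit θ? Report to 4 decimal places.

33.3103

A Pareto(scale x_m, shape k) prior on the upper bound θ of Uniform(0, θ) is conjugate: posterior is Pareto(max(x_m, max xᵢ), k + n).
Sample maximum = 30.9; prior scale x_m = 21.18 → posterior scale = max = 30.90.
Posterior shape = 5.82 + 8 = 13.82.
E[θ|data] = k·x_m/(k−1) = 13.82·30.90/12.82 = 33.3103.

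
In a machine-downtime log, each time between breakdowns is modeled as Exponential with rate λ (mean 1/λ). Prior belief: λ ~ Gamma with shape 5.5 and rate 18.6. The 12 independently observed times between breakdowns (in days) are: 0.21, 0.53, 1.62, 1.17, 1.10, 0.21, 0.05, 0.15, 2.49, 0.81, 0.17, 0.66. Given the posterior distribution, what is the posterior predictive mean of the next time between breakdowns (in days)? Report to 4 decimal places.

1.6830

With a Gamma(shape α, rate β) prior on the exponential rate λ, the posterior after n observations with total T = Σxᵢ is Gamma(α+n, β+T).
Sum of observations T = 9.17 days; n = 12.
Posterior: Gamma(5.5+12, 18.6+9.17) = Gamma(17.5, 27.77).
The predictive distribution for the next observation is Lomax; its mean is β/(α−1) = 27.77/16.5 = 1.6830.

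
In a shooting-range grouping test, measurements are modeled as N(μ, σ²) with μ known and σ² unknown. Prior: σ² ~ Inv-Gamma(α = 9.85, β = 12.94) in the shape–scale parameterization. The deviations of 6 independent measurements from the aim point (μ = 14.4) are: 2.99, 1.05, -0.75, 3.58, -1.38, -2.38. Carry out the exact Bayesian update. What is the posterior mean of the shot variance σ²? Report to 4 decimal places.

With known mean μ and an Inverse-Gamma(α, β) prior on σ², the Normal likelihood is conjugate: posterior is Inv-Gamma(α + n/2, β + Σ(xᵢ−μ)²/2).
Σ(xᵢ−μ)² = (2.99)² + (1.05)² + (-0.75)² + (3.58)² + (-1.38)² + (-2.38)² = 30.9903.
Posterior: Inv-Gamma(9.85 + 6/2, 12.94 + 30.9903/2) = Inv-Gamma(12.85, 28.43515).
E[σ²|data] = β/(α−1) = 28.43515/11.85 = 2.3996.

2.3996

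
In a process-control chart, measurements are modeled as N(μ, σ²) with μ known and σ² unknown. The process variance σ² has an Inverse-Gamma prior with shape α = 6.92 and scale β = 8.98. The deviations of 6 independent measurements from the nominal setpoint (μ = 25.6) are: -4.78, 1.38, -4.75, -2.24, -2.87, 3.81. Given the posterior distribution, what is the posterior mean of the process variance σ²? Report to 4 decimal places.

With known mean μ and an Inverse-Gamma(α, β) prior on σ², the Normal likelihood is conjugate: posterior is Inv-Gamma(α + n/2, β + Σ(xᵢ−μ)²/2).
Σ(xᵢ−μ)² = (-4.78)² + (1.38)² + (-4.75)² + (-2.24)² + (-2.87)² + (3.81)² = 75.0859.
Posterior: Inv-Gamma(6.92 + 6/2, 8.98 + 75.0859/2) = Inv-Gamma(9.92, 46.52295).
E[σ²|data] = β/(α−1) = 46.52295/8.92 = 5.2156.

5.2156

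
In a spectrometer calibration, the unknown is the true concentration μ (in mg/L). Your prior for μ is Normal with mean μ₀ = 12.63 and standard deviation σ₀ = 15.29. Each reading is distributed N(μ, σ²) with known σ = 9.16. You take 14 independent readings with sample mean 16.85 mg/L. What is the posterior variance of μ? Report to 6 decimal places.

For Normal data with known variance σ², a Normal(μ₀, σ₀²) prior on μ is conjugate. Posterior precision = 1/σ₀² + n/σ²; posterior mean is the precision-weighted average of μ₀ and x̄.
σ₀² = 15.29² = 233.7841, σ² = 9.16² = 83.9056; σ² + n·σ₀² = 83.9056 + 14·233.7841 = 3356.883.
Posterior precision = 1/σ₀² + n/σ² = 1/233.7841 + 14/83.9056 = (σ² + n·σ₀²)/(σ₀²σ²) = 3356.883/(233.7841·83.9056); posterior variance σₙ² = σ₀²σ²/(σ² + n·σ₀²) = 233.7841·83.9056/3356.883 = 5.843455.

5.843455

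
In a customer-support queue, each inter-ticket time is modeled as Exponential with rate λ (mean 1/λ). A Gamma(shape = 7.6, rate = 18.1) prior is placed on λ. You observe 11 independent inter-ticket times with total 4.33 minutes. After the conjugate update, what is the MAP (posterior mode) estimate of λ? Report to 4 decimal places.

0.7847

With a Gamma(shape α, rate β) prior on the exponential rate λ, the posterior after n observations with total T = Σxᵢ is Gamma(α+n, β+T).
Posterior: Gamma(7.6+11, 18.1+4.33) = Gamma(18.6, 22.43).
Mode = (α−1)/β = 0.7847.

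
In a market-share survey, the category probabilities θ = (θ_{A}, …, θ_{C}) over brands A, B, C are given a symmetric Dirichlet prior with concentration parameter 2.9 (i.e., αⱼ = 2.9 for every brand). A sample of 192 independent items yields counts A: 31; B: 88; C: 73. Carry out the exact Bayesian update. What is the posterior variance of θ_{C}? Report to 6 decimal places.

0.001166

The Dirichlet prior is conjugate to the Multinomial likelihood: each posterior αⱼ = prior αⱼ + observed count nⱼ.
Posterior concentration: (33.9, 90.9, 75.9), total = 200.7.
Var[θ_j] = α_j(Σα−α_j)/((Σα)²(Σα+1)) = 75.9·124.8/(200.7²·201.7) = 0.001166.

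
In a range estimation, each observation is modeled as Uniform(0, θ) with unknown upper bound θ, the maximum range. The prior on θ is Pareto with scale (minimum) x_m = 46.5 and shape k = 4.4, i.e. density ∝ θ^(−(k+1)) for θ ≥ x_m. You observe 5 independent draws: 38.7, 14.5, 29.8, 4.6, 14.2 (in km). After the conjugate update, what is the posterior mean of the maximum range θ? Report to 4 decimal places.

A Pareto(scale x_m, shape k) prior on the upper bound θ of Uniform(0, θ) is conjugate: posterior is Pareto(max(x_m, max xᵢ), k + n).
Sample maximum = 38.7; prior scale x_m = 46.5 → posterior scale = max = 46.5.
Posterior shape = 4.4 + 5 = 9.4.
E[θ|data] = k·x_m/(k−1) = 9.4·46.5/8.4 = 52.0357.

52.0357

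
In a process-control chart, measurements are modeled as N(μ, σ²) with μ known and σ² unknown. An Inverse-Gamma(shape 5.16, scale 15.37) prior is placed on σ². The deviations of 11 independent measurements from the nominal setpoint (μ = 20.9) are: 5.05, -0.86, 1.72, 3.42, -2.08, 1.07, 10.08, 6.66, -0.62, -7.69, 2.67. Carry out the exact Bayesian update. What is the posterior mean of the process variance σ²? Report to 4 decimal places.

With known mean μ and an Inverse-Gamma(α, β) prior on σ², the Normal likelihood is conjugate: posterior is Inv-Gamma(α + n/2, β + Σ(xᵢ−μ)²/2).
Σ(xᵢ−μ)² = (5.05)² + (-0.86)² + (1.72)² + (3.42)² + (-2.08)² + (1.07)² + (10.08)² + (6.66)² + (-0.62)² + (-7.69)² + (2.67)² = 258.9796.
Posterior: Inv-Gamma(5.16 + 11/2, 15.37 + 258.9796/2) = Inv-Gamma(10.66, 144.85980).
E[σ²|data] = β/(α−1) = 144.85980/9.66 = 14.9958.

14.9958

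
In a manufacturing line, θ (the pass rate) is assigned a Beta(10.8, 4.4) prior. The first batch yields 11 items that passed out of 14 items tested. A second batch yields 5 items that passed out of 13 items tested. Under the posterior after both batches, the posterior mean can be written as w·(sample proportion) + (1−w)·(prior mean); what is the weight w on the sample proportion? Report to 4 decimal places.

0.6398

The Beta prior is conjugate to a Binomial/Bernoulli likelihood; the update adds successes to α and failures to β.
Total number of items tested: n = 14 + 13 = 27.
Posterior mean = (α₀+k)/(α₀+β₀+n) = [n/(α₀+β₀+n)]·(k/n) + [(α₀+β₀)/(α₀+β₀+n)]·α₀/(α₀+β₀), so only n and the prior enter the weight.
The weight on the data is w = n/(α₀+β₀+n) = 27/(10.8+4.4+27) = 27/42.2 = 0.6398.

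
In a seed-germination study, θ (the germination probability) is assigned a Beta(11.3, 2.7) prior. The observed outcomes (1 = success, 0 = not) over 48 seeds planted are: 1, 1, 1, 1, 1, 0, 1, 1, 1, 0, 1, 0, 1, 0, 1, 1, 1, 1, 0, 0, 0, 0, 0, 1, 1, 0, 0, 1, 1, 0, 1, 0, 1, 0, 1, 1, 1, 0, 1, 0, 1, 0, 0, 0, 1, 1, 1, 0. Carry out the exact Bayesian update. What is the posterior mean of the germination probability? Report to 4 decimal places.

0.6339

The Beta prior is conjugate to a Binomial/Bernoulli likelihood; the update adds successes to α and failures to β.
Posterior: Beta(α+k, β+n−k) = Beta(11.3+28, 2.7+20) = Beta(39.3, 22.7).
Posterior mean = α/(α+β) = 39.3/62.0 = 0.6339.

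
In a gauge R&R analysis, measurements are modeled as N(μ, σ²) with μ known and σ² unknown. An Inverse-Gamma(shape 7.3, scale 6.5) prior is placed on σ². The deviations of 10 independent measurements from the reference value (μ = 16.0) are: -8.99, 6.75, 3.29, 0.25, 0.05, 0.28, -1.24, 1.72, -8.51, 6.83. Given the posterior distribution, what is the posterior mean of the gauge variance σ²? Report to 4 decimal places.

12.1201

With known mean μ and an Inverse-Gamma(α, β) prior on σ², the Normal likelihood is conjugate: posterior is Inv-Gamma(α + n/2, β + Σ(xᵢ−μ)²/2).
Σ(xᵢ−μ)² = (-8.99)² + (6.75)² + (3.29)² + (0.25)² + (0.05)² + (0.28)² + (-1.24)² + (1.72)² + (-8.51)² + (6.83)² = 260.9151.
Posterior: Inv-Gamma(7.3 + 10/2, 6.5 + 260.9151/2) = Inv-Gamma(12.30, 136.95755).
E[σ²|data] = β/(α−1) = 136.95755/11.30 = 12.1201.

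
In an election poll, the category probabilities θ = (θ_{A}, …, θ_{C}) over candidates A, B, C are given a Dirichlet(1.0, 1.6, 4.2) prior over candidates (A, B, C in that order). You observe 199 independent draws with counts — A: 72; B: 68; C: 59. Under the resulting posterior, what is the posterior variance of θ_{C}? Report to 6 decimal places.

0.001029

The Dirichlet prior is conjugate to the Multinomial likelihood: each posterior αⱼ = prior αⱼ + observed count nⱼ.
Posterior concentration: (73.0, 69.6, 63.2), total = 205.8.
Var[θ_j] = α_j(Σα−α_j)/((Σα)²(Σα+1)) = 63.2·142.6/(205.8²·206.8) = 0.001029.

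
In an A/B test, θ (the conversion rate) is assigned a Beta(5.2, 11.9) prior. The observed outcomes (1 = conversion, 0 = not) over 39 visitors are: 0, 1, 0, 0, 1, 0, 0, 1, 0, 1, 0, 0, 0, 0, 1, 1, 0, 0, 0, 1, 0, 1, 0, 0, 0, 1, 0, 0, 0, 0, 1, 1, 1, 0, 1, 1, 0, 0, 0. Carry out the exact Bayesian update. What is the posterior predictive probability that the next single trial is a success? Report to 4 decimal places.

The Beta prior is conjugate to a Binomial/Bernoulli likelihood; the update adds successes to α and failures to β.
Posterior: Beta(α+k, β+n−k) = Beta(5.2+14, 11.9+25) = Beta(19.2, 36.9).
For a single future Bernoulli trial, P(success | data) = α/(α+β) = 0.3422.

0.3422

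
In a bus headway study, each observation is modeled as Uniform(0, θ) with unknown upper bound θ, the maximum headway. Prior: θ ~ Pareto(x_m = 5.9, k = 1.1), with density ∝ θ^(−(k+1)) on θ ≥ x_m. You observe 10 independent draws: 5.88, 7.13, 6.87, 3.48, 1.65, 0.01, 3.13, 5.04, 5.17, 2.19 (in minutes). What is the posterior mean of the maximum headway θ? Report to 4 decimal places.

7.8359

A Pareto(scale x_m, shape k) prior on the upper bound θ of Uniform(0, θ) is conjugate: posterior is Pareto(max(x_m, max xᵢ), k + n).
Sample maximum = 7.13; prior scale x_m = 5.9 → posterior scale = max = 7.13.
Posterior shape = 1.1 + 10 = 11.1.
E[θ|data] = k·x_m/(k−1) = 11.1·7.13/10.1 = 7.8359.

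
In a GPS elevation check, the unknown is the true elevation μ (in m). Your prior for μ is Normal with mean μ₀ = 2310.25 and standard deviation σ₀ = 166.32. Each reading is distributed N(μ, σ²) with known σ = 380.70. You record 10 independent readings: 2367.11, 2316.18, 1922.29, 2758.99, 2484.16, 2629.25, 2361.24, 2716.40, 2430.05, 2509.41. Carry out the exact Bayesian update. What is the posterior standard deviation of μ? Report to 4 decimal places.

For Normal data with known variance σ², a Normal(μ₀, σ₀²) prior on μ is conjugate. Posterior precision = 1/σ₀² + n/σ²; posterior mean is the precision-weighted average of μ₀ and x̄.
σ₀² = 166.32² = 27662.3424, σ² = 380.70² = 144932.49; σ² + n·σ₀² = 144932.49 + 10·27662.3424 = 421555.914.
Posterior precision = 1/σ₀² + n/σ² = 1/27662.3424 + 10/144932.49 = (σ² + n·σ₀²)/(σ₀²σ²) = 421555.914/(27662.3424·144932.49); posterior variance σₙ² = σ₀²σ²/(σ² + n·σ₀²) = 27662.3424·144932.49/421555.914 = 9510.416128.
Posterior SD = √σₙ² = √(27662.3424·144932.49/421555.914) = 97.5214.

97.5214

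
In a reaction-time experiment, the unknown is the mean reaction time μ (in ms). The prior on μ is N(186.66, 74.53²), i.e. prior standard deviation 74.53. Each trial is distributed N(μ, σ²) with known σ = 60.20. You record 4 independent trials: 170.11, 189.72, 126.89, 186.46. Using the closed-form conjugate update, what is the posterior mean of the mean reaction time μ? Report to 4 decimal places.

170.8704

For Normal data with known variance σ², a Normal(μ₀, σ₀²) prior on μ is conjugate. Posterior precision = 1/σ₀² + n/σ²; posterior mean is the precision-weighted average of μ₀ and x̄.
Σxᵢ = 170.11 + 189.72 + 126.89 + 186.46 = 673.18, so n·x̄ = 673.18.
σ₀² = 74.53² = 5554.7209, σ² = 60.20² = 3624.04; σ² + n·σ₀² = 3624.04 + 4·5554.7209 = 25842.9236.
Posterior mean = (μ₀/σ₀² + n·x̄/σ²)/(1/σ₀² + n/σ²) = (σ²·μ₀ + σ₀²·n·x̄)/(σ² + n·σ₀²) = (3624.04·186.66 + 5554.7209·673.18)/25842.9236 = 4415790.321862/25842.9236 = 170.8704.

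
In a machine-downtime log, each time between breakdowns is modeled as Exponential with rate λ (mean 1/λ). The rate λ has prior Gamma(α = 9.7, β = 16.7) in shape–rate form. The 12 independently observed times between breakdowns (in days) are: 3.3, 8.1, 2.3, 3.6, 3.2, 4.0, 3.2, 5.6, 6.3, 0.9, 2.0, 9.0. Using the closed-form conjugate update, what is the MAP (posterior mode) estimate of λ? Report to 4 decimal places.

With a Gamma(shape α, rate β) prior on the exponential rate λ, the posterior after n observations with total T = Σxᵢ is Gamma(α+n, β+T).
Sum of observations T = 51.5 days; n = 12.
Posterior: Gamma(9.7+12, 16.7+51.5) = Gamma(21.7, 68.2).
Mode = (α−1)/β = 0.3035.

0.3035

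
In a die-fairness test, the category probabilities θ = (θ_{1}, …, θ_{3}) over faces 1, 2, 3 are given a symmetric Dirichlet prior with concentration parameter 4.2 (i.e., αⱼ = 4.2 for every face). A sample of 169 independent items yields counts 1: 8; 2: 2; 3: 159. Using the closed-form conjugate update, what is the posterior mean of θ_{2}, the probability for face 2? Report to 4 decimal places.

The Dirichlet prior is conjugate to the Multinomial likelihood: each posterior αⱼ = prior αⱼ + observed count nⱼ.
Posterior concentration: (12.2, 6.2, 163.2), total = 181.6.
E[θ_{2}|data] = α_{2}/Σα = 6.2/181.6 = 0.0341.

0.0341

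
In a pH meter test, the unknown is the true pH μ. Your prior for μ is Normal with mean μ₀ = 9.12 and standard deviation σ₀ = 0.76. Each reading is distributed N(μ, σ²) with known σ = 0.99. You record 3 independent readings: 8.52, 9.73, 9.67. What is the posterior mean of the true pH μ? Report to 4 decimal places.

9.2392

For Normal data with known variance σ², a Normal(μ₀, σ₀²) prior on μ is conjugate. Posterior precision = 1/σ₀² + n/σ²; posterior mean is the precision-weighted average of μ₀ and x̄.
Σxᵢ = 8.52 + 9.73 + 9.67 = 27.92, so n·x̄ = 27.92.
σ₀² = 0.76² = 0.5776, σ² = 0.99² = 0.9801; σ² + n·σ₀² = 0.9801 + 3·0.5776 = 2.7129.
Posterior mean = (μ₀/σ₀² + n·x̄/σ²)/(1/σ₀² + n/σ²) = (σ²·μ₀ + σ₀²·n·x̄)/(σ² + n·σ₀²) = (0.9801·9.12 + 0.5776·27.92)/2.7129 = 25.065104/2.7129 = 9.2392.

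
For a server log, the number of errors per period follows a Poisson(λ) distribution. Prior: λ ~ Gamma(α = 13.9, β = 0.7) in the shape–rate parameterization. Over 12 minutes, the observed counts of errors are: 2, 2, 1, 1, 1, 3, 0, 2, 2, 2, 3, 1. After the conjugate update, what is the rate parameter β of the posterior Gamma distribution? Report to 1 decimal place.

12.7

With a Gamma(shape α, rate β) prior, the Poisson likelihood is conjugate: the posterior is Gamma(α + ΣXᵢ, β + n).
Sum of counts S = 20 over n = 12 minutes.
Posterior: Gamma(α+S, β+n) = Gamma(13.9+20, 0.7+12) = Gamma(33.9, 12.7).
Posterior β = 12.7.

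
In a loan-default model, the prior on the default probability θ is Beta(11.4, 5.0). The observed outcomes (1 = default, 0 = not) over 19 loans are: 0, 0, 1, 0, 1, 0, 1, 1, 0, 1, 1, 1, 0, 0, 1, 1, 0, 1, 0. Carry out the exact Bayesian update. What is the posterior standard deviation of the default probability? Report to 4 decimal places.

0.0810

The Beta prior is conjugate to a Binomial/Bernoulli likelihood; the update adds successes to α and failures to β.
Posterior: Beta(α+k, β+n−k) = Beta(11.4+10, 5.0+9) = Beta(21.4, 14.0).
Var = αβ/((α+β)²(α+β+1)) = 21.4·14.0/(35.4²·36.4) = 0.00656801; SD = √0.00656801 = 0.0810.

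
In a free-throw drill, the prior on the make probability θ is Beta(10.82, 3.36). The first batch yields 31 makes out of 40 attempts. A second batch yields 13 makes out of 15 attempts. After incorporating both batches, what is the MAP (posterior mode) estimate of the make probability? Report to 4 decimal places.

0.8011

The Beta prior is conjugate to a Binomial/Bernoulli likelihood; the update adds successes to α and failures to β.
After batch 1: Beta(10.82+31, 3.36+9) = Beta(41.82, 12.36).
After batch 2: Beta(41.82+13, 12.36+2) = Beta(54.82, 14.36).
Mode of Beta(a,b) for a,b>1 is (a−1)/(a+b−2) = 53.82/67.18 = 0.8011.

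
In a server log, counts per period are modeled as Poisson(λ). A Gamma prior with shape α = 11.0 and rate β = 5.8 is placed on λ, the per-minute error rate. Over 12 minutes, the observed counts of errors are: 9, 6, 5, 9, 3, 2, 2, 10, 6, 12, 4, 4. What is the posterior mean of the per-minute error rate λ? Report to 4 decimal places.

4.6629

With a Gamma(shape α, rate β) prior, the Poisson likelihood is conjugate: the posterior is Gamma(α + ΣXᵢ, β + n).
Sum of counts S = 72 over n = 12 minutes.
Posterior: Gamma(α+S, β+n) = Gamma(11.0+72, 5.8+12) = Gamma(83.0, 17.8).
Posterior mean = α/β = 83.0/17.8 = 4.6629.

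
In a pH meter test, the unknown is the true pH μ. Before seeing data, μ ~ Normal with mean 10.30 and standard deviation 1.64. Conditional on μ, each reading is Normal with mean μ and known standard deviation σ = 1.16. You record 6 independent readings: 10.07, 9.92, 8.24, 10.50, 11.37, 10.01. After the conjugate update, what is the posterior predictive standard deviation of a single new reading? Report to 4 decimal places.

1.2460

For Normal data with known variance σ², a Normal(μ₀, σ₀²) prior on μ is conjugate. Posterior precision = 1/σ₀² + n/σ²; posterior mean is the precision-weighted average of μ₀ and x̄.
σ₀² = 1.64² = 2.6896, σ² = 1.16² = 1.3456; σ² + n·σ₀² = 1.3456 + 6·2.6896 = 17.4832.
Posterior precision = 1/σ₀² + n/σ² = 1/2.6896 + 6/1.3456 = (σ² + n·σ₀²)/(σ₀²σ²) = 17.4832/(2.6896·1.3456); posterior variance σₙ² = σ₀²σ²/(σ² + n·σ₀²) = 2.6896·1.3456/17.4832 = 0.207006.
Predictive variance for one new observation = σₙ² + σ² = 2.6896·1.3456/17.4832 + 1.3456 = σ²·(σ₀² + 17.4832)/17.4832 = 1.3456·20.1728/17.4832 = 1.552606; SD = √(1.3456·20.1728/17.4832) = 1.2460.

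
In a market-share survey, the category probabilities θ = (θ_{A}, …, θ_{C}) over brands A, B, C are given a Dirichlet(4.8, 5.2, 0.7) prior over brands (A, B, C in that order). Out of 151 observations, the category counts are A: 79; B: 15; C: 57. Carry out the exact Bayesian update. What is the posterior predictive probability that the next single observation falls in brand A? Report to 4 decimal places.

0.5182

The Dirichlet prior is conjugate to the Multinomial likelihood: each posterior αⱼ = prior αⱼ + observed count nⱼ.
Posterior concentration: (83.8, 20.2, 57.7), total = 161.7.
P(next = A | data) = α_{A}/Σα = 0.5182.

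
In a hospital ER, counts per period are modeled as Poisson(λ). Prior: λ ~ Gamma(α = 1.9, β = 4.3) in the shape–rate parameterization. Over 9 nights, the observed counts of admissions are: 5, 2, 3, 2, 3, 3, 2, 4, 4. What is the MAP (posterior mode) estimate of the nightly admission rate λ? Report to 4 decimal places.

2.1729

With a Gamma(shape α, rate β) prior, the Poisson likelihood is conjugate: the posterior is Gamma(α + ΣXᵢ, β + n).
Sum of counts S = 28 over n = 9 nights.
Posterior: Gamma(α+S, β+n) = Gamma(1.9+28, 4.3+9) = Gamma(29.9, 13.3).
Mode of Gamma(α,β) for α≥1 is (α−1)/β = 28.9/13.3 = 2.1729.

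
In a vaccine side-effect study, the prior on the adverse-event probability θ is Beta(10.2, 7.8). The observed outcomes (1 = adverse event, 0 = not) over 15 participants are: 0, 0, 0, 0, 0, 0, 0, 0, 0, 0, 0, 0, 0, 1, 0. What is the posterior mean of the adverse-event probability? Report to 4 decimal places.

0.3394

The Beta prior is conjugate to a Binomial/Bernoulli likelihood; the update adds successes to α and failures to β.
Posterior: Beta(α+k, β+n−k) = Beta(10.2+1, 7.8+14) = Beta(11.2, 21.8).
Posterior mean = α/(α+β) = 11.2/33.0 = 0.3394.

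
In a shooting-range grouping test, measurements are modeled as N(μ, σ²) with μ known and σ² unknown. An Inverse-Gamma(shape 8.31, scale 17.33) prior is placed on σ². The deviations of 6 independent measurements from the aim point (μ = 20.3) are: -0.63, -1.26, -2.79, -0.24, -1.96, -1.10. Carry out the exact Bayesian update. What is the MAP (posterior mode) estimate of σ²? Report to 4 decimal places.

2.0121

With known mean μ and an Inverse-Gamma(α, β) prior on σ², the Normal likelihood is conjugate: posterior is Inv-Gamma(α + n/2, β + Σ(xᵢ−μ)²/2).
Σ(xᵢ−μ)² = (-0.63)² + (-1.26)² + (-2.79)² + (-0.24)² + (-1.96)² + (-1.10)² = 14.8778.
Posterior: Inv-Gamma(8.31 + 6/2, 17.33 + 14.8778/2) = Inv-Gamma(11.31, 24.76890).
Mode = β/(α+1) = 24.76890/12.31 = 2.0121.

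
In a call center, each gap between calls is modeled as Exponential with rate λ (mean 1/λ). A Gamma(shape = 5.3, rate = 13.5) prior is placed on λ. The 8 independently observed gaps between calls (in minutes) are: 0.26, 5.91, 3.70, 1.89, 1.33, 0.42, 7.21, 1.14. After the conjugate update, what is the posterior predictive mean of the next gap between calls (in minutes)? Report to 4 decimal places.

2.8748

With a Gamma(shape α, rate β) prior on the exponential rate λ, the posterior after n observations with total T = Σxᵢ is Gamma(α+n, β+T).
Sum of observations T = 21.86 minutes; n = 8.
Posterior: Gamma(5.3+8, 13.5+21.86) = Gamma(13.3, 35.36).
The predictive distribution for the next observation is Lomax; its mean is β/(α−1) = 35.36/12.3 = 2.8748.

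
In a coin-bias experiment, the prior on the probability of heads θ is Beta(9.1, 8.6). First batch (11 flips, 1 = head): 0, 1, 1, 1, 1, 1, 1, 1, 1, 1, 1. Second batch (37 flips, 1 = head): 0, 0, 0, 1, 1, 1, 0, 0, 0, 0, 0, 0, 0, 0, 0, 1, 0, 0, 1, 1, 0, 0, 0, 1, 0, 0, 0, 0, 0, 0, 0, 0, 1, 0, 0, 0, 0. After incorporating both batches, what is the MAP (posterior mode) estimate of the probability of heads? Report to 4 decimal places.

0.4097

The Beta prior is conjugate to a Binomial/Bernoulli likelihood; the update adds successes to α and failures to β.
After batch 1: Beta(9.1+10, 8.6+1) = Beta(19.1, 9.6).
After batch 2: Beta(19.1+8, 9.6+29) = Beta(27.1, 38.6).
Mode of Beta(a,b) for a,b>1 is (a−1)/(a+b−2) = 26.1/63.7 = 0.4097.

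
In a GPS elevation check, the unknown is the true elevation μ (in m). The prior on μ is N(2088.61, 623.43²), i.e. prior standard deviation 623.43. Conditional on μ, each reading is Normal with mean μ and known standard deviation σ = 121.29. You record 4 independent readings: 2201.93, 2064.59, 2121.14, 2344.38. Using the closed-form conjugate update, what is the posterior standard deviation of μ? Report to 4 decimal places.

60.3601

For Normal data with known variance σ², a Normal(μ₀, σ₀²) prior on μ is conjugate. Posterior precision = 1/σ₀² + n/σ²; posterior mean is the precision-weighted average of μ₀ and x̄.
σ₀² = 623.43² = 388664.9649, σ² = 121.29² = 14711.2641; σ² + n·σ₀² = 14711.2641 + 4·388664.9649 = 1569371.1237.
Posterior precision = 1/σ₀² + n/σ² = 1/388664.9649 + 4/14711.2641 = (σ² + n·σ₀²)/(σ₀²σ²) = 1569371.1237/(388664.9649·14711.2641); posterior variance σₙ² = σ₀²σ²/(σ² + n·σ₀²) = 388664.9649·14711.2641/1569371.1237 = 3643.340226.
Posterior SD = √σₙ² = √(388664.9649·14711.2641/1569371.1237) = 60.3601.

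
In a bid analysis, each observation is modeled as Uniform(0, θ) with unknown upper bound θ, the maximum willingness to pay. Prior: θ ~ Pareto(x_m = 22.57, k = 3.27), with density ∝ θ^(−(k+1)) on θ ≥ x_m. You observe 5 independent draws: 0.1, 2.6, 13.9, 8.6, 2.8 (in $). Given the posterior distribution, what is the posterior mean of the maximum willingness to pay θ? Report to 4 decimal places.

25.6745

A Pareto(scale x_m, shape k) prior on the upper bound θ of Uniform(0, θ) is conjugate: posterior is Pareto(max(x_m, max xᵢ), k + n).
Sample maximum = 13.9; prior scale x_m = 22.57 → posterior scale = max = 22.57.
Posterior shape = 3.27 + 5 = 8.27.
E[θ|data] = k·x_m/(k−1) = 8.27·22.57/7.27 = 25.6745.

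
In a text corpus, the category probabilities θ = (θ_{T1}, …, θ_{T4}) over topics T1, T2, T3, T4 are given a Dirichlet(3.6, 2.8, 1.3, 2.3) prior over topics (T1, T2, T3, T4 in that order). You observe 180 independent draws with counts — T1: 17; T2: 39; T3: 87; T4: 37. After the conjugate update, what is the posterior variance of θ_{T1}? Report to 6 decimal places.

The Dirichlet prior is conjugate to the Multinomial likelihood: each posterior αⱼ = prior αⱼ + observed count nⱼ.
Posterior concentration: (20.6, 41.8, 88.3, 39.3), total = 190.0.
Var[θ_j] = α_j(Σα−α_j)/((Σα)²(Σα+1)) = 20.6·169.4/(190.0²·191.0) = 0.000506.

0.000506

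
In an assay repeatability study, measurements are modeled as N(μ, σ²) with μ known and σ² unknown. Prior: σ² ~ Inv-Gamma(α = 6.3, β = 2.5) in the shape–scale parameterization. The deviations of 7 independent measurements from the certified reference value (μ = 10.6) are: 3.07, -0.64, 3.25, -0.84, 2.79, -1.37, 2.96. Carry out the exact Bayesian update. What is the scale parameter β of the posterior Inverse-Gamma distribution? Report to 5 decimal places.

22.26260

With known mean μ and an Inverse-Gamma(α, β) prior on σ², the Normal likelihood is conjugate: posterior is Inv-Gamma(α + n/2, β + Σ(xᵢ−μ)²/2).
Σ(xᵢ−μ)² = (3.07)² + (-0.64)² + (3.25)² + (-0.84)² + (2.79)² + (-1.37)² + (2.96)² = 39.5252.
Posterior: Inv-Gamma(6.3 + 7/2, 2.5 + 39.5252/2) = Inv-Gamma(9.80, 22.26260).
Posterior β = 22.26260.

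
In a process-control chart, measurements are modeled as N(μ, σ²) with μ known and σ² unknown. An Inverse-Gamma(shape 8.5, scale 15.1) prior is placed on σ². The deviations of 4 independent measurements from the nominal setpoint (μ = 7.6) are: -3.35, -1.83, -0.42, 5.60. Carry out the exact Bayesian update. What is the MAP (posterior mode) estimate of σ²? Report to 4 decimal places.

With known mean μ and an Inverse-Gamma(α, β) prior on σ², the Normal likelihood is conjugate: posterior is Inv-Gamma(α + n/2, β + Σ(xᵢ−μ)²/2).
Σ(xᵢ−μ)² = (-3.35)² + (-1.83)² + (-0.42)² + (5.60)² = 46.1078.
Posterior: Inv-Gamma(8.5 + 4/2, 15.1 + 46.1078/2) = Inv-Gamma(10.50, 38.15390).
Mode = β/(α+1) = 38.15390/11.50 = 3.3177.

3.3177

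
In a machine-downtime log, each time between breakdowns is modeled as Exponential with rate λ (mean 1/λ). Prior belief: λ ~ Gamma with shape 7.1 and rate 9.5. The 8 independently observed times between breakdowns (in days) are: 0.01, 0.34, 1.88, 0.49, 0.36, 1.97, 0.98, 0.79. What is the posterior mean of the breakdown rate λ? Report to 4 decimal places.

With a Gamma(shape α, rate β) prior on the exponential rate λ, the posterior after n observations with total T = Σxᵢ is Gamma(α+n, β+T).
Sum of observations T = 6.82 days; n = 8.
Posterior: Gamma(7.1+8, 9.5+6.82) = Gamma(15.1, 16.32).
Posterior mean of λ = α/β = 15.1/16.32 = 0.9252.

0.9252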